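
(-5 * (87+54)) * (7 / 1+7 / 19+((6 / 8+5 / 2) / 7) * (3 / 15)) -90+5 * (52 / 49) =-19904389 / 3724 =-5344.90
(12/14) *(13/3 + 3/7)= 200/49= 4.08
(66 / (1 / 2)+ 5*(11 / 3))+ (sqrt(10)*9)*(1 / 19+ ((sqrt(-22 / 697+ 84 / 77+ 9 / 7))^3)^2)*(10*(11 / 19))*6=451 / 3+ 20537534695198703040*sqrt(10) / 5073235544258959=12951.90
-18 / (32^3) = -9 / 16384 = -0.00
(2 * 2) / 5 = 4 / 5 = 0.80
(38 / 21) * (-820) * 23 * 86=-61634480 / 21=-2934975.24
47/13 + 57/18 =6.78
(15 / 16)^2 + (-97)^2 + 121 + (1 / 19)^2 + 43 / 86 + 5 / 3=2643018587 / 277248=9533.05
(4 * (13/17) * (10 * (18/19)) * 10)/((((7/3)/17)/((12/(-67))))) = -3369600/8911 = -378.14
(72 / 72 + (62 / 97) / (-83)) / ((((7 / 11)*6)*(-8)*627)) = -2663 / 51397584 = -0.00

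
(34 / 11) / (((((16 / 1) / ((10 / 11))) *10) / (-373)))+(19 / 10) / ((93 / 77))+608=271432487 / 450120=603.02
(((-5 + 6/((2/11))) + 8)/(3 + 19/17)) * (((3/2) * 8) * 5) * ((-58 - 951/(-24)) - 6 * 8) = -243729/7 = -34818.43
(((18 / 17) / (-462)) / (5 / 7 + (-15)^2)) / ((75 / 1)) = -1 / 7386500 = -0.00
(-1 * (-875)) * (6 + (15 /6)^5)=2902375 /32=90699.22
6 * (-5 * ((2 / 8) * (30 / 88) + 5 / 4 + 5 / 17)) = -73125 / 1496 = -48.88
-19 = -19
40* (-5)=-200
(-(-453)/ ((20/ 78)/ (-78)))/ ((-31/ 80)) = 11024208/ 31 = 355619.61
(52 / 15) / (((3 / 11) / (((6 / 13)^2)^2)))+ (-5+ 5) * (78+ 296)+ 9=9.58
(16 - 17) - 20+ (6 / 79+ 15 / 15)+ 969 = 74977 / 79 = 949.08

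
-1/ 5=-0.20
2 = 2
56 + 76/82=2334/41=56.93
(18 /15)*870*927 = 967788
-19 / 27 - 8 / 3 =-91 / 27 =-3.37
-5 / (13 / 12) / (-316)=15 / 1027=0.01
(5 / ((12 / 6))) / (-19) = -5 / 38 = -0.13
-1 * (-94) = 94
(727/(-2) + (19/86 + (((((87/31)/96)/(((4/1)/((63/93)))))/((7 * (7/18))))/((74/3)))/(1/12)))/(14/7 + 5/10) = -124417337907/856212560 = -145.31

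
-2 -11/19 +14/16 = -259/152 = -1.70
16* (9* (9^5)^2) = 502096953744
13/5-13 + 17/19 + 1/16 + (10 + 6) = 6.56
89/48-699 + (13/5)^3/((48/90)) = -797029/1200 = -664.19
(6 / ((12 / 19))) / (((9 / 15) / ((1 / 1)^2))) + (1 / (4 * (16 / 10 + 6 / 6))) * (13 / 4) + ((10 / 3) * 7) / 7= 935 / 48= 19.48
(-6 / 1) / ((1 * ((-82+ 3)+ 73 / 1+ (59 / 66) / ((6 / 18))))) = 132 / 73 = 1.81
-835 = -835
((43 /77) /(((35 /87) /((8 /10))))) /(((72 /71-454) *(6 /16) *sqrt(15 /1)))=-1416592 *sqrt(15) /3250372125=-0.00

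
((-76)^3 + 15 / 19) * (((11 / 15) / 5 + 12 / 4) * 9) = -12431777.96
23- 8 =15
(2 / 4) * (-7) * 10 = -35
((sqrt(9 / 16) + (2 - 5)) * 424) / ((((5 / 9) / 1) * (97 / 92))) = -789912 / 485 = -1628.68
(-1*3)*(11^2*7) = -2541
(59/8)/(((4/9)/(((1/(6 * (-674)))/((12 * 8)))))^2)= 0.00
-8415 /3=-2805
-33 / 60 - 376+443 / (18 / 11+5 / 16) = -1023773 / 6860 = -149.24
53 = 53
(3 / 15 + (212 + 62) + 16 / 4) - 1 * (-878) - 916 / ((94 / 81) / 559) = -103417203 / 235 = -440073.20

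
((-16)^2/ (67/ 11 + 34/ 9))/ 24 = 1056/ 977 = 1.08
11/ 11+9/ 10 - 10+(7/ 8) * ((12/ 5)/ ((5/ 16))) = -69/ 50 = -1.38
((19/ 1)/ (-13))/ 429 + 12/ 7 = 66791/ 39039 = 1.71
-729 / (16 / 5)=-3645 / 16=-227.81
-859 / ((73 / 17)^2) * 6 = -1489506 / 5329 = -279.51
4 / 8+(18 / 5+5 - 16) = -69 / 10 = -6.90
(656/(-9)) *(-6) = 1312/3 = 437.33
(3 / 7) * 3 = 9 / 7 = 1.29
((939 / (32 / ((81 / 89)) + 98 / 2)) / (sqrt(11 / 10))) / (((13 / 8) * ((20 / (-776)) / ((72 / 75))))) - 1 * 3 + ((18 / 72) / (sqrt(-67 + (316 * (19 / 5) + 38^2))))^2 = -2833045632 * sqrt(110) / 121853875 - 618667 / 206224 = -246.84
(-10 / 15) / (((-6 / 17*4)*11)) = 17 / 396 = 0.04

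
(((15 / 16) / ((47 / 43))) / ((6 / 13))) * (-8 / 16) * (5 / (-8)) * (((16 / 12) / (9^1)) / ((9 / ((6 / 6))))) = 13975 / 1461888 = 0.01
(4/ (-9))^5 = -1024/ 59049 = -0.02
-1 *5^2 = -25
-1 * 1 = -1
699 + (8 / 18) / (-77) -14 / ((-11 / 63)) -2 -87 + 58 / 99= 14506 / 21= 690.76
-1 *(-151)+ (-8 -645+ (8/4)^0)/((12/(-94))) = 15775/3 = 5258.33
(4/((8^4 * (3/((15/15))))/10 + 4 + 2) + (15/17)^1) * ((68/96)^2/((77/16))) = 0.09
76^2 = 5776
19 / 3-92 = -257 / 3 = -85.67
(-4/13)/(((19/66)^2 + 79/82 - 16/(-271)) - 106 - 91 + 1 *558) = -193598064/227834394905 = -0.00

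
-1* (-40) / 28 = 10 / 7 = 1.43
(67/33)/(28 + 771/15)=335/13101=0.03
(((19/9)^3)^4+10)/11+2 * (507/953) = 2115130890402624437/2960708830930323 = 714.40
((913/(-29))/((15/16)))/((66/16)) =-10624/1305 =-8.14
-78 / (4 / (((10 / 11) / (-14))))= 1.27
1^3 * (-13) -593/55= -1308/55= -23.78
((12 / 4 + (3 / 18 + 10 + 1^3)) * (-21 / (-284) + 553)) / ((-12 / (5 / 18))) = -66756025 / 368064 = -181.37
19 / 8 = 2.38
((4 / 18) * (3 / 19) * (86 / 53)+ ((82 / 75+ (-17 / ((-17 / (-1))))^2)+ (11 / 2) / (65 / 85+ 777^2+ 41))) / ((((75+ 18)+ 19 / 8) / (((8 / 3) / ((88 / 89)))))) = 1481677444164 / 24367877189425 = 0.06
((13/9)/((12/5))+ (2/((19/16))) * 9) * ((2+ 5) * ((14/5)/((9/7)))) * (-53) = -587890681/46170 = -12733.17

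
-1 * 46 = -46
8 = 8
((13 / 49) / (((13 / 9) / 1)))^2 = 81 / 2401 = 0.03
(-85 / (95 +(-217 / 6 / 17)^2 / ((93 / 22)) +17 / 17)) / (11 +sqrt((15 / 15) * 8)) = -2918322 / 34236401 +530604 * sqrt(2) / 34236401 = -0.06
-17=-17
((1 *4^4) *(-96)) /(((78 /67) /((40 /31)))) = -27238.91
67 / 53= 1.26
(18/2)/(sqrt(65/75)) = 9*sqrt(195)/13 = 9.67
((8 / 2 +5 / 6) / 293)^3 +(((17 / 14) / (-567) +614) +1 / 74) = 18144795958898843 / 29551237413768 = 614.01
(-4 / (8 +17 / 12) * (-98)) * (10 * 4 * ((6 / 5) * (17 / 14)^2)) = 2946.27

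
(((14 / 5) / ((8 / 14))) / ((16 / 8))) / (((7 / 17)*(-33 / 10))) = -119 / 66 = -1.80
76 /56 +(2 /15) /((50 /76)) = 8189 /5250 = 1.56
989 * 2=1978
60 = 60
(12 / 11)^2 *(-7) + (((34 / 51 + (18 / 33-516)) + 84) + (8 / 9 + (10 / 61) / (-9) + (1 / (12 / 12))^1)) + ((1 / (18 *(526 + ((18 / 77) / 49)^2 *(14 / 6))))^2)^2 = -443586454347468911387050927784375680615904687339 / 1014496748162574509929386634433683988470560000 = -437.25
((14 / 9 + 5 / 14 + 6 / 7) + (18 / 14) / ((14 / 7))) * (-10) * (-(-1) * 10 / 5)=-4300 / 63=-68.25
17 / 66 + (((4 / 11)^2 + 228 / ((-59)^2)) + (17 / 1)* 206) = 8851426063 / 2527206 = 3502.46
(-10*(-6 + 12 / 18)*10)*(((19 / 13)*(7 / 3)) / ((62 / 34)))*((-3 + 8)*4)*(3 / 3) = 72352000 / 3627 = 19948.17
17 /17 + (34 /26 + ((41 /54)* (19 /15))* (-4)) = -8104 /5265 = -1.54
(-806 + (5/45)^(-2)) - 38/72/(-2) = -52181/72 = -724.74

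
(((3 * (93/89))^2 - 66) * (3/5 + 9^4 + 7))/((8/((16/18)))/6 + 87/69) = -133645.16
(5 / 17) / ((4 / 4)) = 5 / 17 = 0.29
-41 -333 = -374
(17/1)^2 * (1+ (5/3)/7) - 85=5729/21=272.81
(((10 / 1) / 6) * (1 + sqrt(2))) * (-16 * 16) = -1280 * sqrt(2) / 3 - 1280 / 3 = -1030.06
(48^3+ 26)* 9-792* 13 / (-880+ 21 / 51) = 14886813618 / 14953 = 995573.71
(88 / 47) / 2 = 44 / 47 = 0.94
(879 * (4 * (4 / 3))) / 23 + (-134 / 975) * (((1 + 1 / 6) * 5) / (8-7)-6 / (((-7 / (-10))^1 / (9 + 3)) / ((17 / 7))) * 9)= 337560829 / 659295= 512.00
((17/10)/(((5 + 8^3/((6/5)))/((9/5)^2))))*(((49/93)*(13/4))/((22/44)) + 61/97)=20141379/389406500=0.05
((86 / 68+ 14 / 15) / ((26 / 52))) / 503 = 1121 / 128265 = 0.01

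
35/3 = 11.67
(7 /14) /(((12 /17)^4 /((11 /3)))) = 918731 /124416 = 7.38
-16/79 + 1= 63/79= 0.80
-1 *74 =-74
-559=-559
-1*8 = -8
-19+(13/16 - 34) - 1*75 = -2035/16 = -127.19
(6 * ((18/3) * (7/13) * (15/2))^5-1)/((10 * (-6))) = -18608184809957/22277580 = -835287.53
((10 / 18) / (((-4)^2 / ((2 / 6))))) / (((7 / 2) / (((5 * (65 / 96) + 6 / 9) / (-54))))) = -1945 / 7838208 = -0.00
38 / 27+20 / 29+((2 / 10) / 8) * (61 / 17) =1164323 / 532440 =2.19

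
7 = 7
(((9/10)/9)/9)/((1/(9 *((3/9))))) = 1/30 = 0.03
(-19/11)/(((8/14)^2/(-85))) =449.63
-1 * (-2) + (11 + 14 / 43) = 573 / 43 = 13.33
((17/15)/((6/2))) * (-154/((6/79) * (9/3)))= -103411/405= -255.34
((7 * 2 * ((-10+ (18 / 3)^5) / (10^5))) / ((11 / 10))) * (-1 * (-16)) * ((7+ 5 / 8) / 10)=150731 / 12500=12.06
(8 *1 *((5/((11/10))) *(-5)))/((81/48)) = -32000/297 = -107.74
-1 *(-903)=903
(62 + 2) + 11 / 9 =587 / 9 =65.22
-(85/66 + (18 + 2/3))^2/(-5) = 192721/2420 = 79.64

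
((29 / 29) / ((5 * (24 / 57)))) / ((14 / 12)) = 57 / 140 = 0.41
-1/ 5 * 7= -7/ 5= -1.40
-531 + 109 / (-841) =-446680 / 841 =-531.13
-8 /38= -4 /19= -0.21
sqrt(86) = 9.27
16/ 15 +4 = 76/ 15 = 5.07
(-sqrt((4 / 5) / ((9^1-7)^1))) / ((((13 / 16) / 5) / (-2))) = 7.78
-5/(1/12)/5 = -12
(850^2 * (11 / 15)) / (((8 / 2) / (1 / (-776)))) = -397375 / 2328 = -170.69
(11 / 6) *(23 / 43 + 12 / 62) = 10681 / 7998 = 1.34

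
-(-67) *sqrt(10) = 67 *sqrt(10) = 211.87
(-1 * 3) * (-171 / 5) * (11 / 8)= 5643 / 40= 141.08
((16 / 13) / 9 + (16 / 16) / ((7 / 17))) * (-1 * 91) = -2101 / 9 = -233.44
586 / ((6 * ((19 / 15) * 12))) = 1465 / 228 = 6.43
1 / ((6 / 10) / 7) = 35 / 3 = 11.67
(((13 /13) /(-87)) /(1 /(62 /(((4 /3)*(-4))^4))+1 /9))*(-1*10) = 8370 /958363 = 0.01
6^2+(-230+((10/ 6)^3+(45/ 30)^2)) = -20209/ 108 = -187.12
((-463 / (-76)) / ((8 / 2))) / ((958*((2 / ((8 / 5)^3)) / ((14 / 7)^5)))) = 118528 / 1137625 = 0.10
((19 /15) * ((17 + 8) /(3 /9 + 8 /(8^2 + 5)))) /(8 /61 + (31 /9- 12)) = -239913 /28675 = -8.37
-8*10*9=-720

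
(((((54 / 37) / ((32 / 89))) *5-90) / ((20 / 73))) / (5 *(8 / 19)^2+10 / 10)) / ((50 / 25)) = -72497103 / 1075072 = -67.43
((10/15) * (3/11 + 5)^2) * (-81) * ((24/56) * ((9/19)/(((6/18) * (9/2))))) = -3269808/16093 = -203.18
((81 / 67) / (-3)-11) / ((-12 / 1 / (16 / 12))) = 1.27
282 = 282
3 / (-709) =-3 / 709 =-0.00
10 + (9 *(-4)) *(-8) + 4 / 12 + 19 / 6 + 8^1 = 619 / 2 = 309.50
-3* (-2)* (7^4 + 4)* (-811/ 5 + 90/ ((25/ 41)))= -210678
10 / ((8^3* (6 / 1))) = 5 / 1536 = 0.00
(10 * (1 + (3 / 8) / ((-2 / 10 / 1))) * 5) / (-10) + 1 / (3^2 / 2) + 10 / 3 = 571 / 72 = 7.93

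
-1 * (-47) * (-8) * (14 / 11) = -5264 / 11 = -478.55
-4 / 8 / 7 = -1 / 14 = -0.07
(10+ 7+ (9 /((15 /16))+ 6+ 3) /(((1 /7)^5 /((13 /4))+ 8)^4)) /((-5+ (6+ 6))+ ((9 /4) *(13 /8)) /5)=264552454618266122837569711 /120280880729904835048873272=2.20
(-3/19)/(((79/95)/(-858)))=162.91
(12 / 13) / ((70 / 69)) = 414 / 455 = 0.91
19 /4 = 4.75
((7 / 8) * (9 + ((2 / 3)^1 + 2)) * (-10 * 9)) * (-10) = 18375 / 2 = 9187.50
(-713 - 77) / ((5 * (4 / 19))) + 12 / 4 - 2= -1499 / 2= -749.50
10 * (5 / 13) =50 / 13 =3.85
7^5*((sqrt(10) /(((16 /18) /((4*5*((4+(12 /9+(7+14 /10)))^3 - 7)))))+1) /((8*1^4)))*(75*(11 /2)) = 13865775 /16+1611792997507*sqrt(10) /32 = 159280147511.94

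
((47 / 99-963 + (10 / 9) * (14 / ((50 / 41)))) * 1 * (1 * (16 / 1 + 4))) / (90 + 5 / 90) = -3761088 / 17831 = -210.93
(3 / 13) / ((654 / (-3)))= -3 / 2834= -0.00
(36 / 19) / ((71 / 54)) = 1944 / 1349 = 1.44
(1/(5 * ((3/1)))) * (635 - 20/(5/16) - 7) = 188/5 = 37.60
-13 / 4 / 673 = -13 / 2692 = -0.00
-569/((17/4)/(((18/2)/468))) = -569/221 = -2.57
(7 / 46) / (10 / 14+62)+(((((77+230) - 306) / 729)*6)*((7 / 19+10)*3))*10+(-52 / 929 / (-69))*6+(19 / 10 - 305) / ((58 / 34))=-366547602982037 / 2093219116515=-175.11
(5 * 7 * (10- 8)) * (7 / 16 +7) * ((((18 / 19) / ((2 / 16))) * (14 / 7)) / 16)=493.22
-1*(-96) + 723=819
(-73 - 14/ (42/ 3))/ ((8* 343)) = -37/ 1372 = -0.03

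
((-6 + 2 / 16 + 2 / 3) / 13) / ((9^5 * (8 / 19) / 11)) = -0.00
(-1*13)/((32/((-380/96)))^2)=-117325/589824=-0.20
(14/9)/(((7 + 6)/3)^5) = 378/371293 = 0.00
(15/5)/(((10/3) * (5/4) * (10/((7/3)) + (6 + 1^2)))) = 126/1975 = 0.06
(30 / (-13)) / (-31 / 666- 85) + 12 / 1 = 8855976 / 736333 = 12.03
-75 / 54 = -25 / 18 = -1.39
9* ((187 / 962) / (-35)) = -1683 / 33670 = -0.05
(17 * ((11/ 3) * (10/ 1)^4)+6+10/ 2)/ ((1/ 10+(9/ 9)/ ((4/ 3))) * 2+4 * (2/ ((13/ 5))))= 243104290/ 1863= 130490.76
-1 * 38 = -38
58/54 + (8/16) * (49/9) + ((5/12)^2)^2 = 79345/20736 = 3.83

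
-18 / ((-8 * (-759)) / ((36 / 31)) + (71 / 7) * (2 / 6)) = -0.00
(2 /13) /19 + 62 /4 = 7661 /494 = 15.51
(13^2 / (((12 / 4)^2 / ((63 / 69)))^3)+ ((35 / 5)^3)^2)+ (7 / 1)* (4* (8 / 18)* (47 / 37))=1430198233660 / 12154833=117664.98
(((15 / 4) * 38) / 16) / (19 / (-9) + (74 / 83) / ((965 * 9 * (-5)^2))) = -5136091875 / 1217441632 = -4.22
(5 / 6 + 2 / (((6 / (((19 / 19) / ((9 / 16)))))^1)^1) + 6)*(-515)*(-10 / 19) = 1032575 / 513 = 2012.82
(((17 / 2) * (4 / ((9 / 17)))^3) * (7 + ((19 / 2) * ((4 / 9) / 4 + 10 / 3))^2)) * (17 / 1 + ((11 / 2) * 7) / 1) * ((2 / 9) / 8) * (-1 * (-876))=315094494723076 / 59049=5336152936.09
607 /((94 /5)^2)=15175 /8836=1.72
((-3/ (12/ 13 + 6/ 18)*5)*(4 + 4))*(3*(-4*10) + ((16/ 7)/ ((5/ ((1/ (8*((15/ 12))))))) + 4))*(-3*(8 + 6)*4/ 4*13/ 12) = -123456528/ 245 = -503904.20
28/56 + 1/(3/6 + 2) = 9/10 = 0.90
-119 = -119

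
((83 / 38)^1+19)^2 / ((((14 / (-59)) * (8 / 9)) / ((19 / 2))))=-20212.72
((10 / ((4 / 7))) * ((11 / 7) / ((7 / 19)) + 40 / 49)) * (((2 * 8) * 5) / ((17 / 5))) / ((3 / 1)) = 83000 / 119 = 697.48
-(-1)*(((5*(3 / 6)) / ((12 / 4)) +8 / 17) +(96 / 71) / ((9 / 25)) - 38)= -238553 / 7242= -32.94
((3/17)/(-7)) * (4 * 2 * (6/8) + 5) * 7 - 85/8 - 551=-563.57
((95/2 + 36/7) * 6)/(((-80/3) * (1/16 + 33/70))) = -6633/299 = -22.18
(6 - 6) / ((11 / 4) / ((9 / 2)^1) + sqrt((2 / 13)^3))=0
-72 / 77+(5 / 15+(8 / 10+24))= 27949 / 1155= 24.20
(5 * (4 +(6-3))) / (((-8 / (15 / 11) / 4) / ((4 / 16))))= -5.97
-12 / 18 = -2 / 3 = -0.67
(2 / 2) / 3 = 1 / 3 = 0.33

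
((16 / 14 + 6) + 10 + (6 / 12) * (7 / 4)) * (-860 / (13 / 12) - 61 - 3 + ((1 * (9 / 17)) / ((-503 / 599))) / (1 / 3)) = -96431140009 / 6225128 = -15490.63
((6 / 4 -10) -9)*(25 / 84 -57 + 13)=764.79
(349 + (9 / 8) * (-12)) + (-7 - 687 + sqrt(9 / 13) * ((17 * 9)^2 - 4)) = -717 / 2 + 70215 * sqrt(13) / 13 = 19115.64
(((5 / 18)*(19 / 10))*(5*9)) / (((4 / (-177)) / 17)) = -285855 / 16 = -17865.94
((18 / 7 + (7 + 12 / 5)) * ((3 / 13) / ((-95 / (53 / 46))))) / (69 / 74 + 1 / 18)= -22184793 / 654167150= -0.03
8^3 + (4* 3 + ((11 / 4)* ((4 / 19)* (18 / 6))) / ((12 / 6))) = 524.87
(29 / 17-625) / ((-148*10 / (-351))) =-929799 / 6290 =-147.82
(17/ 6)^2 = 289/ 36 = 8.03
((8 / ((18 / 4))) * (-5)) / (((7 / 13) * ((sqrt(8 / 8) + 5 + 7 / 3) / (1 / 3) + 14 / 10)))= -1300 / 2079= -0.63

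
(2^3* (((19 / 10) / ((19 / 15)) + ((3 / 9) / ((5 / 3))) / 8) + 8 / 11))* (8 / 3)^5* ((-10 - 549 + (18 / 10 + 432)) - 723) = -137718366208 / 66825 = -2060880.90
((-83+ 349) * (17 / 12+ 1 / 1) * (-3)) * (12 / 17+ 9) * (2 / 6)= -212135 / 34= -6239.26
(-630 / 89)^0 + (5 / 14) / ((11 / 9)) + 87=13597 / 154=88.29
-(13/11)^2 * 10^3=-169000/121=-1396.69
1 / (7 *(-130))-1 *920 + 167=-685231 / 910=-753.00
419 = 419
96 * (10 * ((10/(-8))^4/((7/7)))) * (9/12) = 28125/16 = 1757.81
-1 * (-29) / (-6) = -29 / 6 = -4.83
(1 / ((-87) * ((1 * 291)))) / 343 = -1 / 8683731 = -0.00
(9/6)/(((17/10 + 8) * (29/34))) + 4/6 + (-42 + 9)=-271331/8439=-32.15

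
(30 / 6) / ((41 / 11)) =55 / 41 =1.34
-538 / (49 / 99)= -53262 / 49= -1086.98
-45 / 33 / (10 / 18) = -2.45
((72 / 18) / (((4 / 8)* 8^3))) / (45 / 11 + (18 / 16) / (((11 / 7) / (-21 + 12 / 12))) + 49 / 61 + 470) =671 / 19778976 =0.00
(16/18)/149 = 0.01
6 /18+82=247 /3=82.33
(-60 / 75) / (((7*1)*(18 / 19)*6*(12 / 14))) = -19 / 810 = -0.02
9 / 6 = 3 / 2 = 1.50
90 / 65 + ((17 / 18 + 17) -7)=2885 / 234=12.33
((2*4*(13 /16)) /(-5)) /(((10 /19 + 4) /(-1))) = 247 /860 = 0.29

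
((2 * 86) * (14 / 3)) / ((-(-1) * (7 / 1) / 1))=344 / 3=114.67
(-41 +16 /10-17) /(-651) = 94 /1085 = 0.09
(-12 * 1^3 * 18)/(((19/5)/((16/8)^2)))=-4320/19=-227.37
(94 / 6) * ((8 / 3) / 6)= 188 / 27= 6.96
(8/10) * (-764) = -3056/5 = -611.20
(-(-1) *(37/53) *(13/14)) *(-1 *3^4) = -38961/742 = -52.51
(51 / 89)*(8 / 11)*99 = 3672 / 89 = 41.26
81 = 81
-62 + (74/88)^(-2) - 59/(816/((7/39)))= -2640111605/43567056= -60.60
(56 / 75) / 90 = 28 / 3375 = 0.01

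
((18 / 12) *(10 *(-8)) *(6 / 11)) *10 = -7200 / 11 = -654.55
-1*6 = -6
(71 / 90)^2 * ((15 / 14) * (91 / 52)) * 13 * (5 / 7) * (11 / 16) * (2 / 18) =720863 / 870912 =0.83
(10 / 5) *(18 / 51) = 12 / 17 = 0.71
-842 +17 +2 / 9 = -7423 / 9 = -824.78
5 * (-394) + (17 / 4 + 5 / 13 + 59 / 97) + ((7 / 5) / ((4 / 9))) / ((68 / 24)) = -841893317 / 428740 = -1963.65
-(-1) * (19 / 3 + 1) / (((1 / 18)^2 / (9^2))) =192456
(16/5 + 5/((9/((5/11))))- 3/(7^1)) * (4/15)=41912/51975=0.81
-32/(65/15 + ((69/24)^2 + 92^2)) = -6144/1627507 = -0.00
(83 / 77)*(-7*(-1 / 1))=7.55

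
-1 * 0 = 0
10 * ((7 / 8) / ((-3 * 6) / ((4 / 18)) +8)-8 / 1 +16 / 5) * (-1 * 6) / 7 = 42153 / 1022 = 41.25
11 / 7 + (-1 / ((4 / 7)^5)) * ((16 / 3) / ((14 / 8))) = -16279 / 336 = -48.45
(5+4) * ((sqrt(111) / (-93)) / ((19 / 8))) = -24 * sqrt(111) / 589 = -0.43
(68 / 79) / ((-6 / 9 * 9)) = -34 / 237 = -0.14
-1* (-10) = 10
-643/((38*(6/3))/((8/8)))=-643/76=-8.46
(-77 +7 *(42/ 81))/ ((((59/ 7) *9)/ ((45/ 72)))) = -69335/ 114696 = -0.60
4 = 4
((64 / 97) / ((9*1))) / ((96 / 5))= 10 / 2619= 0.00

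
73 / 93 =0.78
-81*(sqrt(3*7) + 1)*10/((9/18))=-9043.77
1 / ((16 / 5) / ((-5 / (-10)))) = 5 / 32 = 0.16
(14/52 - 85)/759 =-2203/19734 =-0.11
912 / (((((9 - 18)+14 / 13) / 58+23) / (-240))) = -165035520 / 17239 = -9573.38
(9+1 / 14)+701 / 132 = 14.38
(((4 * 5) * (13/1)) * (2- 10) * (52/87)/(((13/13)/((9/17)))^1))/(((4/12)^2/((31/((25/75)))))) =-271589760/493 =-550892.01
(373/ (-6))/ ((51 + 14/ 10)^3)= -46625/ 107908368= -0.00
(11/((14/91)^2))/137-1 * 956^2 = -500835069/548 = -913932.61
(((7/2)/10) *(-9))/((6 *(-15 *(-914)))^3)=-7/1236954149280000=-0.00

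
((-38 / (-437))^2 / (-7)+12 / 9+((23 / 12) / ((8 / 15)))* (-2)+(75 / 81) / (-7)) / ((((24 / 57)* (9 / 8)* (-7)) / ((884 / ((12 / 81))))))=40218924785 / 3732624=10774.97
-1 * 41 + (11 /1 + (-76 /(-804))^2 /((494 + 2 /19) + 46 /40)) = -30.00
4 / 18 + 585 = 5267 / 9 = 585.22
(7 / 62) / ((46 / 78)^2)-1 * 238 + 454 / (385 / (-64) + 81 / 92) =-80843008667 / 247920082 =-326.08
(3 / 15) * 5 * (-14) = -14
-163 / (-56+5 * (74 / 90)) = 1467 / 467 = 3.14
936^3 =820025856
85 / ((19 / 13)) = 1105 / 19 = 58.16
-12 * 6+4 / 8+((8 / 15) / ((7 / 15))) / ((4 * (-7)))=-71.54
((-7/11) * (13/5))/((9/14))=-1274/495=-2.57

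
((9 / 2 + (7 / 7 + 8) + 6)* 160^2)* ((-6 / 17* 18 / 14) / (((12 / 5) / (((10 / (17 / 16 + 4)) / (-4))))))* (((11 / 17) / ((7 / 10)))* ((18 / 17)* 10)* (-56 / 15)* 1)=-1703143.26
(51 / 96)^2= 289 / 1024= 0.28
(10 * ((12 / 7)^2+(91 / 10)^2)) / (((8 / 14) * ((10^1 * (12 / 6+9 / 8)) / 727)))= 305462863 / 8750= 34910.04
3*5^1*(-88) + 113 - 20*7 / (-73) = -87971 / 73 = -1205.08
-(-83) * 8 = 664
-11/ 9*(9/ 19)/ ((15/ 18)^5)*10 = -171072/ 11875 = -14.41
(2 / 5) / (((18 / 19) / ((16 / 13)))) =304 / 585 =0.52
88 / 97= 0.91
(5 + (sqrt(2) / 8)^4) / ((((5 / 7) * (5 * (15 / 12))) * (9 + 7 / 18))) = 322623 / 2704000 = 0.12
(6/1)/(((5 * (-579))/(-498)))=996/965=1.03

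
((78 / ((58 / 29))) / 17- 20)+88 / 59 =-16263 / 1003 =-16.21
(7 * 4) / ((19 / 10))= 280 / 19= 14.74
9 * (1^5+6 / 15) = 63 / 5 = 12.60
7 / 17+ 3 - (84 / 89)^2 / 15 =2257106 / 673285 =3.35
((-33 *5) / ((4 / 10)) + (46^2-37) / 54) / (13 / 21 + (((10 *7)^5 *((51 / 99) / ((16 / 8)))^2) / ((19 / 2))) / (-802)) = 21721784238 / 849978070939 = 0.03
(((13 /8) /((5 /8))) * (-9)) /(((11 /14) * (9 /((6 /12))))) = -91 /55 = -1.65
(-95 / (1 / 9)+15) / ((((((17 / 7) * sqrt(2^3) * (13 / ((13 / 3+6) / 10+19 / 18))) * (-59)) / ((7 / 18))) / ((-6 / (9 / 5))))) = -322420 * sqrt(2) / 1056159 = -0.43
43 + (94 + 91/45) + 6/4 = 12647/90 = 140.52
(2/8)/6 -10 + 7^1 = -71/24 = -2.96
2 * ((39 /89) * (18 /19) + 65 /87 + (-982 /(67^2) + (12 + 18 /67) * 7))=114678704666 /660408213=173.65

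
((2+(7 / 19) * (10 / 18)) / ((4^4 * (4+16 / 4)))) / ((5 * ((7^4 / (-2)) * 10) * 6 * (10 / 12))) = -377 / 105106176000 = -0.00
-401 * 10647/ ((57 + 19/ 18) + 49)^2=-372.52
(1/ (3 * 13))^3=1/ 59319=0.00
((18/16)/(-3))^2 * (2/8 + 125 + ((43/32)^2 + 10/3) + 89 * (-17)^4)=68507130369/65536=1045335.85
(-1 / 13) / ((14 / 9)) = -0.05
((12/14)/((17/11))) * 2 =132/119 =1.11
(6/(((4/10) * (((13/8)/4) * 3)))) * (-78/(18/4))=-640/3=-213.33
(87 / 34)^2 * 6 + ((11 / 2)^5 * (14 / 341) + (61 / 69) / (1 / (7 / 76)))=46228155541 / 187923984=245.99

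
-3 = -3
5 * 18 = 90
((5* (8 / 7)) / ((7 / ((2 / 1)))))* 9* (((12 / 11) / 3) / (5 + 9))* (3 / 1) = 4320 / 3773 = 1.14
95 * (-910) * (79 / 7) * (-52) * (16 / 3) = 811740800 / 3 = 270580266.67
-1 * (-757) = 757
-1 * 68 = -68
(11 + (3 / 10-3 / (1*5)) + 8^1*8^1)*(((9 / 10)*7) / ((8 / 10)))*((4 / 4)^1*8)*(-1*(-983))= 46260963 / 10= 4626096.30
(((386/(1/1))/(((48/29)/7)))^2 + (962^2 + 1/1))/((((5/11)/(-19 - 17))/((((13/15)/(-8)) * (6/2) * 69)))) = 20405452911987/3200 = 6376704035.00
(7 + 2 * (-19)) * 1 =-31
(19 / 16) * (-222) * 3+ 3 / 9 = -18973 / 24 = -790.54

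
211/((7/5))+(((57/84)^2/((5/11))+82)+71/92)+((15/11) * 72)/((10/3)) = 261778603/991760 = 263.95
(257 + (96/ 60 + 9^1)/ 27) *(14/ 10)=243236/ 675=360.35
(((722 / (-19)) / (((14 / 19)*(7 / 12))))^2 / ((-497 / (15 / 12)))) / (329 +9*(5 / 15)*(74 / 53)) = -1243262340 / 21072431723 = -0.06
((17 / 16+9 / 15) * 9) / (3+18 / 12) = 133 / 40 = 3.32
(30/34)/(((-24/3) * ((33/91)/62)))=-14105/748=-18.86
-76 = -76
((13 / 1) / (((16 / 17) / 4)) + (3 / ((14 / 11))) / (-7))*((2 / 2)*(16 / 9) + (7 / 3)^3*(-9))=-10902919 / 1764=-6180.79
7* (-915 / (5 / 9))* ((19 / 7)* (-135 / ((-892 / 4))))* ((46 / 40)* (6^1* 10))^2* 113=-2272781018115 / 223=-10191843130.56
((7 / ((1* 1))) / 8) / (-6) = -7 / 48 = -0.15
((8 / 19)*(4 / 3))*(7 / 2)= 1.96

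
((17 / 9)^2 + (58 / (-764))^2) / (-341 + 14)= -42240157 / 3865088988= -0.01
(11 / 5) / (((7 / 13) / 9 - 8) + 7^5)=1287 / 9827450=0.00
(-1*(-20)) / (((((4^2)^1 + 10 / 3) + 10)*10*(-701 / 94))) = -141 / 15422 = -0.01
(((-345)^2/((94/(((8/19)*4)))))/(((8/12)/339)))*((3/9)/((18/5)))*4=358662000/893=401637.18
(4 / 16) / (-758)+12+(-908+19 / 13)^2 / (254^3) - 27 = -3922956460353 / 262401959066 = -14.95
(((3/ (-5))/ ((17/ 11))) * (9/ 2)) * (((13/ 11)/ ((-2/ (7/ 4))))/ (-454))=-0.00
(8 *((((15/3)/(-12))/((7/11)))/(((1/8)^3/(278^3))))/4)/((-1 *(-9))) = -302508124160/189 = -1600572085.50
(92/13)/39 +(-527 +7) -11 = -269125/507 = -530.82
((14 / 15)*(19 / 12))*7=931 / 90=10.34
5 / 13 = 0.38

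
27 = 27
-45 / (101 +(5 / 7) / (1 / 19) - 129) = 315 / 101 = 3.12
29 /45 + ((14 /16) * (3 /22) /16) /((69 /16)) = 117707 /182160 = 0.65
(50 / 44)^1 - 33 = -701 / 22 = -31.86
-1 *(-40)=40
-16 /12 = -4 /3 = -1.33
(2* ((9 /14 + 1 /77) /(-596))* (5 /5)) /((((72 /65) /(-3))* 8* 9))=6565 /79301376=0.00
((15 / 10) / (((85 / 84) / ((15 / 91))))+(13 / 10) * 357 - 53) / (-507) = -909071 / 1120470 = -0.81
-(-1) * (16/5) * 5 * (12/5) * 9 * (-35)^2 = 423360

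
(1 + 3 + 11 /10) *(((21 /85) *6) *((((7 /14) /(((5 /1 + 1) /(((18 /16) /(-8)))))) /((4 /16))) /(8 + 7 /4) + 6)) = 235683 /5200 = 45.32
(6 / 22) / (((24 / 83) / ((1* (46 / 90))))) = 1909 / 3960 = 0.48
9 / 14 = 0.64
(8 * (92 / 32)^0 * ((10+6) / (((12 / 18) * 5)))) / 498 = 32 / 415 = 0.08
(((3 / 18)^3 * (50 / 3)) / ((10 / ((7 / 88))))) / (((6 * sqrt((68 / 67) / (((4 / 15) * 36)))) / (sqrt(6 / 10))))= 7 * sqrt(1139) / 969408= 0.00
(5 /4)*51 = 255 /4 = 63.75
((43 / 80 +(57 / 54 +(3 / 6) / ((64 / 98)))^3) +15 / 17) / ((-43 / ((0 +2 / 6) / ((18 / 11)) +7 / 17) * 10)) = -13693452500653 / 1282411808686080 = -0.01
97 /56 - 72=-3935 /56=-70.27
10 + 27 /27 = 11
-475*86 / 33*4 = -4951.52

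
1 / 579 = 0.00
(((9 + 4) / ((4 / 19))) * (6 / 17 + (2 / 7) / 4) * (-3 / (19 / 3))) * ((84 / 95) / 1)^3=-125071128 / 14575375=-8.58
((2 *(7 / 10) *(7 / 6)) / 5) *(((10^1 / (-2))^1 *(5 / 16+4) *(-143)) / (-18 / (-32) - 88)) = -161161 / 13990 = -11.52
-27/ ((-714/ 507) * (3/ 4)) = 3042/ 119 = 25.56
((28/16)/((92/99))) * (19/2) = 17.89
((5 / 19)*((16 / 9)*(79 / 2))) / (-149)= -3160 / 25479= -0.12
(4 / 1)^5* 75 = 76800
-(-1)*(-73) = -73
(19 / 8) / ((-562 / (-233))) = 4427 / 4496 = 0.98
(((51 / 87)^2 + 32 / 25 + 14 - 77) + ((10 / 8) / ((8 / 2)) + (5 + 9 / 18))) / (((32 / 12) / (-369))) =20691693081 / 2691200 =7688.65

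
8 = 8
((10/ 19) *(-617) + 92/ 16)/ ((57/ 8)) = -16162/ 361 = -44.77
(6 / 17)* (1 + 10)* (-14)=-924 / 17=-54.35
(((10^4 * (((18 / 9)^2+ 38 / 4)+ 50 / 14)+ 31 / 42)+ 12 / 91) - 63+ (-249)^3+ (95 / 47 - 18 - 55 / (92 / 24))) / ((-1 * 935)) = 1802270102911 / 110372262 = 16329.01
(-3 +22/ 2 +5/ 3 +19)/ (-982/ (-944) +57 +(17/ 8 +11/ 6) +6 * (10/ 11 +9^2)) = 0.05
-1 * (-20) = 20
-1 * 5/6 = -0.83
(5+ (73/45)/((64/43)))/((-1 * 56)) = -17539/161280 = -0.11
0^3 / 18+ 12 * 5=60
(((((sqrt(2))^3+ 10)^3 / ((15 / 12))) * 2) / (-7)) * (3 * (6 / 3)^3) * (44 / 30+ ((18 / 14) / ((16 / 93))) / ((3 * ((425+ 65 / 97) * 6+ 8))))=-151961843512 / 15221605-53921944472 * sqrt(2) / 10872575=-16997.01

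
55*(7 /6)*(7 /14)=385 /12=32.08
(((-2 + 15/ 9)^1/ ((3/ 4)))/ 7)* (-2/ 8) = 1/ 63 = 0.02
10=10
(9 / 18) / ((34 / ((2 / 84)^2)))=1 / 119952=0.00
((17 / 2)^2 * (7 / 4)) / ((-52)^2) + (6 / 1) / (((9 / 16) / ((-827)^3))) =-783056640624715 / 129792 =-6033165685.29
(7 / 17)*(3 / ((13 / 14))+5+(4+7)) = 1750 / 221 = 7.92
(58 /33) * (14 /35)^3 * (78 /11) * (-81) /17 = -977184 /257125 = -3.80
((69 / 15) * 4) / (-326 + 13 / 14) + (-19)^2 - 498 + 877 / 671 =-2072706998 / 15268605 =-135.75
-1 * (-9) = 9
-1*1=-1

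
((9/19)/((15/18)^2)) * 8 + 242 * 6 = 692292/475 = 1457.46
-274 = -274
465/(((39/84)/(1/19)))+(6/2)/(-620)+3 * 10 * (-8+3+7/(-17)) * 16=-6625444197/2603380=-2544.94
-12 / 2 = -6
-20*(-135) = 2700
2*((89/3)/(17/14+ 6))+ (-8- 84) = -25384/303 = -83.78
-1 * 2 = -2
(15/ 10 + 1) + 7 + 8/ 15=301/ 30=10.03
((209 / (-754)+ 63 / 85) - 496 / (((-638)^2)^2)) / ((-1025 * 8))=-258987037383 / 4577043095482000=-0.00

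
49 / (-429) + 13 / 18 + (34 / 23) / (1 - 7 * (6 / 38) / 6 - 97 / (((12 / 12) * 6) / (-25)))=104487124 / 170827371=0.61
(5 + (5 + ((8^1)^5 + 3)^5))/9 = 12598742950803225324287/3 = 4199580983601075108095.67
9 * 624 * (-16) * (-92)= 8266752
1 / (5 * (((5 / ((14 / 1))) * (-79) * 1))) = -14 / 1975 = -0.01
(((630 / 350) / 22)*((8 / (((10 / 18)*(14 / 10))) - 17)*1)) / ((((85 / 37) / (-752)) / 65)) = 76502088 / 6545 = 11688.63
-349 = -349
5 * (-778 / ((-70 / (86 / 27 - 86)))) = -869804 / 189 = -4602.14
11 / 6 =1.83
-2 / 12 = -1 / 6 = -0.17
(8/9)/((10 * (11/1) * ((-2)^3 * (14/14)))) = -1/990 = -0.00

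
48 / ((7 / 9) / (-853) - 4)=-368496 / 30715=-12.00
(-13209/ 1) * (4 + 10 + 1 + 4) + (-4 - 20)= -250995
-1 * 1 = -1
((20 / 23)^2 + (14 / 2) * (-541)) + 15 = -1994988 / 529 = -3771.24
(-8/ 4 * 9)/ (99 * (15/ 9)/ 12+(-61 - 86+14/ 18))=648/ 4769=0.14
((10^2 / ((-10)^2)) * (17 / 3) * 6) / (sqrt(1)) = 34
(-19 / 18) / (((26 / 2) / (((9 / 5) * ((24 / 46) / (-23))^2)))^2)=-1772928 / 330863912812225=-0.00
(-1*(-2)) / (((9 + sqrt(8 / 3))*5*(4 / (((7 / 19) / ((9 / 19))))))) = 21 / 2350 - 7*sqrt(6) / 10575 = 0.01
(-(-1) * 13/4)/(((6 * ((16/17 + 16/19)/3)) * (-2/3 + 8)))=0.12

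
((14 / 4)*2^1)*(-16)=-112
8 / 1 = 8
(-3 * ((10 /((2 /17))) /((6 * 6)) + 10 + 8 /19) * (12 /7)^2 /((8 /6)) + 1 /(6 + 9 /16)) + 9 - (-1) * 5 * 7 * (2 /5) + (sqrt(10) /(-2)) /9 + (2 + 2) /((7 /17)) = -103046 /1995 - sqrt(10) /18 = -51.83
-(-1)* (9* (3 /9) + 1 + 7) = 11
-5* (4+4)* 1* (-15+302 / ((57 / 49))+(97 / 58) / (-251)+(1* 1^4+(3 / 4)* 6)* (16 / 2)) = -4789762580 / 414903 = -11544.29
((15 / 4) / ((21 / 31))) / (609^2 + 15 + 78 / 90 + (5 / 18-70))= 6975 / 467242202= 0.00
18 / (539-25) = 9 / 257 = 0.04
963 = 963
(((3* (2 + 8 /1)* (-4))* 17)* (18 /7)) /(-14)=18360 /49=374.69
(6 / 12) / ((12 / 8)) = 1 / 3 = 0.33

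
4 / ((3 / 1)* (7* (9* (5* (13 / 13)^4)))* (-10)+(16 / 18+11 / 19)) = -0.00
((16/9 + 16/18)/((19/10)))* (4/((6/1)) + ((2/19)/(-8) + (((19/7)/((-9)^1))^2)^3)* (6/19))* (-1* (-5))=1994520112278200/428848701651531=4.65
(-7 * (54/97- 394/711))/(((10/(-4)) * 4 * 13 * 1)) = 616/4482855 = 0.00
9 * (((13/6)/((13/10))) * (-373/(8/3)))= -16785/8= -2098.12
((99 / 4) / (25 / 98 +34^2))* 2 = 1617 / 37771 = 0.04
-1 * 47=-47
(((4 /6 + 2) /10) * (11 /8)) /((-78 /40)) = -22 /117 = -0.19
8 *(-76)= -608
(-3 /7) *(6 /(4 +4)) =-0.32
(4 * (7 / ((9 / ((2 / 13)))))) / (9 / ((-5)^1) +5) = 35 / 234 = 0.15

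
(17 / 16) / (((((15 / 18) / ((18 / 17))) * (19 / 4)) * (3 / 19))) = 1.80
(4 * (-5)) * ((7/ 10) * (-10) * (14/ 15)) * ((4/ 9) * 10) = 15680/ 27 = 580.74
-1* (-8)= 8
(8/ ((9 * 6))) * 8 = 32/ 27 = 1.19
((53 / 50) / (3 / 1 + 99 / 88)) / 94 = 106 / 38775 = 0.00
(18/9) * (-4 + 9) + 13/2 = 33/2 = 16.50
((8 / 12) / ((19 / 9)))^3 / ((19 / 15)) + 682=88882162 / 130321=682.02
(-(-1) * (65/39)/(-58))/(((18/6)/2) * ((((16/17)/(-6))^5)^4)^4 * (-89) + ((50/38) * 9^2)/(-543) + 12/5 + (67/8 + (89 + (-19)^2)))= -1541003958112555905769697838294133677635251347194313816505562139418970426389812914990438859394346195294429124192404741529549990101398187327100/24699426450784841971518027063871817060904758206861844301546838793754308156588881577754213639656568590407511172749952590615085782155993595973312007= -0.00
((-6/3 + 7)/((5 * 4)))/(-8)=-0.03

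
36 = 36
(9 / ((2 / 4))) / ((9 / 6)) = 12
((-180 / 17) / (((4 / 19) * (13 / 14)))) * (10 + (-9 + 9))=-119700 / 221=-541.63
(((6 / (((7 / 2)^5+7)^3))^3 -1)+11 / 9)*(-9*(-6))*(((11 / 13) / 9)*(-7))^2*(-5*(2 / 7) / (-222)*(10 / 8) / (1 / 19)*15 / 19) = 7503267852702135720375152301103221390625 / 11964904036264975450354644205693016576901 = 0.63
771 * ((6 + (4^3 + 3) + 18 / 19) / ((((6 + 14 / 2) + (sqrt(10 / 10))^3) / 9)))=9749295 / 266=36651.48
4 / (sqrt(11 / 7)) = 3.19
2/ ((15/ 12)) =8/ 5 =1.60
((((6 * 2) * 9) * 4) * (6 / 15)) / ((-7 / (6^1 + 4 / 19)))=-101952 / 665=-153.31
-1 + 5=4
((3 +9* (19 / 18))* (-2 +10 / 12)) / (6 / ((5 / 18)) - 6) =-875 / 936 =-0.93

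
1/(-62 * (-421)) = 1/26102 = 0.00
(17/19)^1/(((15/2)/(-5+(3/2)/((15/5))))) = -51/95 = -0.54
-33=-33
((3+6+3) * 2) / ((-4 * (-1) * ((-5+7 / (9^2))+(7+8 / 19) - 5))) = -4617 / 1918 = -2.41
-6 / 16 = -3 / 8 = -0.38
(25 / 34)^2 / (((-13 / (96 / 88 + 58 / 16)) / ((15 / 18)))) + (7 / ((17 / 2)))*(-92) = -602473451 / 7934784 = -75.93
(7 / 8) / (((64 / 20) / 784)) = 1715 / 8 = 214.38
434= 434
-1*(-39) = 39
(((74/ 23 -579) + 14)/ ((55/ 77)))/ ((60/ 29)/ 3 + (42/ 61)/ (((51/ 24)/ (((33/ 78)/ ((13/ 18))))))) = -459682134639/ 514017340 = -894.29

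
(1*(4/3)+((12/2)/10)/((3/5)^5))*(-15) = -3665/27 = -135.74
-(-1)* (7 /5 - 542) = -2703 /5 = -540.60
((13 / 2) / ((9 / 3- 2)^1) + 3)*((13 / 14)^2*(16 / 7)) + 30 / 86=19.07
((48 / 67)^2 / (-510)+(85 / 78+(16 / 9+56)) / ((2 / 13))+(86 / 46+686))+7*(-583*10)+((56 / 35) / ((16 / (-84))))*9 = -39815.09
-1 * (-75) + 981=1056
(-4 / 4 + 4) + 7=10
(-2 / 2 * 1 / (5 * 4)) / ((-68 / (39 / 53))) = 39 / 72080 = 0.00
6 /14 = 3 /7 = 0.43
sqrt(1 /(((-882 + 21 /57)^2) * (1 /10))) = 19 * sqrt(10) /16751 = 0.00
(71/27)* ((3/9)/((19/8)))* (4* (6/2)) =2272/513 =4.43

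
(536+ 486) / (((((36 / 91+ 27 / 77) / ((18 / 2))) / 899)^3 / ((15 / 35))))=319194513723251328162 / 571787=558240242823378.86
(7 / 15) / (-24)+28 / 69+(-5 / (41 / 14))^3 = -2619561721 / 570665880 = -4.59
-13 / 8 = -1.62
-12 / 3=-4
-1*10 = -10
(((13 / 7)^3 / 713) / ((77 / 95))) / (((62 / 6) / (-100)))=-62614500 / 583762333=-0.11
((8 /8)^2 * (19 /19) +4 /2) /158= 3 /158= 0.02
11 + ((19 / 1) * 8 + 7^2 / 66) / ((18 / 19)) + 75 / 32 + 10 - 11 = 1649627 / 9504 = 173.57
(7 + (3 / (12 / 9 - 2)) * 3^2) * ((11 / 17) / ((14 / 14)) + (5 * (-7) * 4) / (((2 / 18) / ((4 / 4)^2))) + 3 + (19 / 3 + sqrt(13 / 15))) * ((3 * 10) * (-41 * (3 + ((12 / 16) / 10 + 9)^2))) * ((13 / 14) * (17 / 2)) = -310914618901809 / 8960 + 82909264503 * sqrt(195) / 44800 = -34674449322.27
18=18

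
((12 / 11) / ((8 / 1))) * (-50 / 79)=-75 / 869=-0.09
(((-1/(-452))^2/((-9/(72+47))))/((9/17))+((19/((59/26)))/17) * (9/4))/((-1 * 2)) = -18391766507/33196539744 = -0.55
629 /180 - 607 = -108631 /180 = -603.51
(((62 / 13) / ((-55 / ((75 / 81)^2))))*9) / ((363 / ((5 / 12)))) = -0.00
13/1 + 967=980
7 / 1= 7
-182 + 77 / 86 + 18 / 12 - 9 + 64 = -5358 / 43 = -124.60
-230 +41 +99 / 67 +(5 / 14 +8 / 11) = -1923667 / 10318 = -186.44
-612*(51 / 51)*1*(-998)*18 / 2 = 5496984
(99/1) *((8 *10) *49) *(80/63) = 492800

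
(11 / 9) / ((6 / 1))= 11 / 54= 0.20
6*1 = 6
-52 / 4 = -13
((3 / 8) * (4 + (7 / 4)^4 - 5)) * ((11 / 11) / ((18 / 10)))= 3575 / 2048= 1.75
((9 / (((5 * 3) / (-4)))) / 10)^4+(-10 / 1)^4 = 3906251296 / 390625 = 10000.00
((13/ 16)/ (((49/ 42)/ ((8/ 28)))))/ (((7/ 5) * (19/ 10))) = 975/ 13034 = 0.07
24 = 24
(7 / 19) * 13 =91 / 19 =4.79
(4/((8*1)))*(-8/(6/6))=-4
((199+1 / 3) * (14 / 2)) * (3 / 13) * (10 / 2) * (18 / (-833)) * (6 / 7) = -24840 / 833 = -29.82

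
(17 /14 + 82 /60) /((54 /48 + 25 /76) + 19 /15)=41192 /43421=0.95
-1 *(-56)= 56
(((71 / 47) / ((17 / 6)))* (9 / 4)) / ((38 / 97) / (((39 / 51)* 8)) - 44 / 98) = -236899026 / 76017659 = -3.12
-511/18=-28.39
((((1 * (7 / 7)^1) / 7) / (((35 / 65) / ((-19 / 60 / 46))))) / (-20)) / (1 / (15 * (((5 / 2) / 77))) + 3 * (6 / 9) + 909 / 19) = 4693 / 2666968864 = 0.00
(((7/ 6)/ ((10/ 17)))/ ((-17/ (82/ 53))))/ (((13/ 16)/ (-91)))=16072/ 795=20.22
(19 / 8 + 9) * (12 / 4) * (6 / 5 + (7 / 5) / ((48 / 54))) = 30303 / 320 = 94.70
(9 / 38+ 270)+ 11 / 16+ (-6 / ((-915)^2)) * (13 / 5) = 114924472471 / 424194000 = 270.92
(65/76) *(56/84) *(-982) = -31915/57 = -559.91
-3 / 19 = -0.16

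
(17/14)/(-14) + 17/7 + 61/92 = 3.00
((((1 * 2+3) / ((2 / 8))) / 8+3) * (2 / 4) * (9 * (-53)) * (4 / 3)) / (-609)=583 / 203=2.87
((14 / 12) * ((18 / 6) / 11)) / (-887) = -7 / 19514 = -0.00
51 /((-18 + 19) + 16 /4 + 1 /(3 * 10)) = 1530 /151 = 10.13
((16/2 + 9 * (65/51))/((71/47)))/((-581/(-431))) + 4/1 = 9510135/701267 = 13.56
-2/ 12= -1/ 6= -0.17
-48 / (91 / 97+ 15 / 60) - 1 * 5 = -20929 / 461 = -45.40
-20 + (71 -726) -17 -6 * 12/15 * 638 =-18772/5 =-3754.40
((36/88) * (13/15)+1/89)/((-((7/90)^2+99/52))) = -18853965/98444324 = -0.19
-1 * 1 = -1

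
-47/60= -0.78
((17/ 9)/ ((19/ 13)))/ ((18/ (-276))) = -10166/ 513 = -19.82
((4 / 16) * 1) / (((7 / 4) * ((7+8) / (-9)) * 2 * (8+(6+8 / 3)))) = -9 / 3500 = -0.00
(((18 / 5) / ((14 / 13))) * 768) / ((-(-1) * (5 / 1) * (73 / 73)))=89856 / 175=513.46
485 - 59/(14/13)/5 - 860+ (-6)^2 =-24497/70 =-349.96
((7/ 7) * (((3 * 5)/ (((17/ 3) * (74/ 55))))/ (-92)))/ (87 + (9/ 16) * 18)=-825/ 3746953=-0.00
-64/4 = -16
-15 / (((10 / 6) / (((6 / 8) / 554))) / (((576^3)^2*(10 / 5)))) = -246512345193381888 / 277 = -889936264236035.70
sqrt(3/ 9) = sqrt(3)/ 3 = 0.58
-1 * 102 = -102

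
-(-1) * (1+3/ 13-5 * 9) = -43.77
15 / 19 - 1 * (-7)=7.79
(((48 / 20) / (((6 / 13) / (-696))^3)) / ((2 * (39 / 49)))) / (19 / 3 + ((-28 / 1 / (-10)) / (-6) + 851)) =-77554678656 / 12853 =-6033974.84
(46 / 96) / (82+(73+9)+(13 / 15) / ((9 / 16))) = 1035 / 357568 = 0.00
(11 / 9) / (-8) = -11 / 72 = -0.15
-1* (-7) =7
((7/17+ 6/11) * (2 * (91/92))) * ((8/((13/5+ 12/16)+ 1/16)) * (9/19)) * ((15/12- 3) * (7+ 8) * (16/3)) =-294.39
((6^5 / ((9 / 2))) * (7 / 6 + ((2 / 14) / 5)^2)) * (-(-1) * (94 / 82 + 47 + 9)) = 5790321504 / 50225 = 115287.64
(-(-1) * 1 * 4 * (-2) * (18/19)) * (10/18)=-80/19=-4.21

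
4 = 4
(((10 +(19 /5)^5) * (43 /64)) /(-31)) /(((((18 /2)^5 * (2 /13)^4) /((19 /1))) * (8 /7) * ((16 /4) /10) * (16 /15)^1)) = -136517095266097 /6664716288000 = -20.48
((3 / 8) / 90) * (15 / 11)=1 / 176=0.01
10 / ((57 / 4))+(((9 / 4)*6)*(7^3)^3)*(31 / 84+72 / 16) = 1209553251737 / 456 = 2652529060.83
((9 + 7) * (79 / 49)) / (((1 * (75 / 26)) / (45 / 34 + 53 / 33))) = 54011984 / 2061675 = 26.20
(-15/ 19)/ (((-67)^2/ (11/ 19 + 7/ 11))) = -0.00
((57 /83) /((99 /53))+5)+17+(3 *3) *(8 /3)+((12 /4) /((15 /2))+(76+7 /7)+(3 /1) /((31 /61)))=55051123 /424545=129.67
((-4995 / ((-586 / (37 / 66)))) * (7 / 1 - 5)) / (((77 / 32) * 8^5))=61605 / 508254208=0.00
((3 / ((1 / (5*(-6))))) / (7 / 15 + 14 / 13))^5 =-1664890227109687500000 / 2470770901501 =-673834318.71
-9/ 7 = -1.29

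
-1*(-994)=994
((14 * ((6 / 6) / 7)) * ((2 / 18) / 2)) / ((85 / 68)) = 4 / 45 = 0.09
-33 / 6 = -11 / 2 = -5.50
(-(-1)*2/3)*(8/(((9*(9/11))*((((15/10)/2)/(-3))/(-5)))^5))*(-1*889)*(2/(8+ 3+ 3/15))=-125141.33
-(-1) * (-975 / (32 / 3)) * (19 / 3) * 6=-55575 / 16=-3473.44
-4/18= -0.22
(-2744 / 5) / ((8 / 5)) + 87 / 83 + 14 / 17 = -481332 / 1411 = -341.13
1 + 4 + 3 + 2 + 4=14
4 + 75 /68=347 /68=5.10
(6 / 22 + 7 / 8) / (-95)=-101 / 8360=-0.01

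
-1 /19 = -0.05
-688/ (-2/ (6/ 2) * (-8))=-129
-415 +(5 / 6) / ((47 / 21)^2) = -414.83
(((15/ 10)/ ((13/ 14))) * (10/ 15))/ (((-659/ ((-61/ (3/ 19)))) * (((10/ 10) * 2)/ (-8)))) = -64904/ 25701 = -2.53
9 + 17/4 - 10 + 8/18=133/36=3.69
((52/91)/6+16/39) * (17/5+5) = 276/65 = 4.25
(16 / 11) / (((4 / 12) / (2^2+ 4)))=384 / 11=34.91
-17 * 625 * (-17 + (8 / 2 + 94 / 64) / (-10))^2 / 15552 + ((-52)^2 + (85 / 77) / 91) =1113053257692521 / 446352850944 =2493.66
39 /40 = 0.98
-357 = -357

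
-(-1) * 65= 65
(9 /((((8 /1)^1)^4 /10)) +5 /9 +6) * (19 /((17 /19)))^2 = 15799727077 /5326848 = 2966.06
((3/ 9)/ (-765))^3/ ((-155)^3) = 1/ 45013539546703125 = 0.00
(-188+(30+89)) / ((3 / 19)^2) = -8303 / 3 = -2767.67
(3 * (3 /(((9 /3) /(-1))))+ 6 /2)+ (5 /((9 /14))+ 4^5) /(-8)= -4643 /36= -128.97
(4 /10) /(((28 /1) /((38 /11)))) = 19 /385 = 0.05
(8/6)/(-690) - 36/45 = -166/207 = -0.80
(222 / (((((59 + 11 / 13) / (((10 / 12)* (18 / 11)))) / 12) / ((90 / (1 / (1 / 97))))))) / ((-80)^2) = 116883 / 13282016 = 0.01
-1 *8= -8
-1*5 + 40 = 35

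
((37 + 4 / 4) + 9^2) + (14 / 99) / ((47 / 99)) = 5607 / 47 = 119.30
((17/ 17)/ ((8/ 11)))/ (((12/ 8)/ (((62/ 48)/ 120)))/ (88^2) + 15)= 41261/ 450660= 0.09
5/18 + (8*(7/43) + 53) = 42245/774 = 54.58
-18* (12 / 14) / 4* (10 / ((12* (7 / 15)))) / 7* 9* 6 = -53.13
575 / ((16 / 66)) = 2371.88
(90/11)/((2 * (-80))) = -9/176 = -0.05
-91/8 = -11.38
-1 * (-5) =5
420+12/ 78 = 5462/ 13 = 420.15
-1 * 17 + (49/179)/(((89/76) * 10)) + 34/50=-6490538/398275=-16.30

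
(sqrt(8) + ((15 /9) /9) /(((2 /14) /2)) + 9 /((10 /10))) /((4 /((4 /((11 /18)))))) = 36 * sqrt(2) /11 + 626 /33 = 23.60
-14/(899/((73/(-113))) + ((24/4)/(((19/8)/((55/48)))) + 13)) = 19418/1908107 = 0.01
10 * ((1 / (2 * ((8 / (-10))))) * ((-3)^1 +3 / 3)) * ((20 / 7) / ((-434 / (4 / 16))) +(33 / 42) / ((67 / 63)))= 9.21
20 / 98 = 0.20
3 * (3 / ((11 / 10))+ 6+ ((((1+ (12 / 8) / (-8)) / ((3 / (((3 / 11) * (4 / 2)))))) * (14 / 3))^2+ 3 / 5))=853997 / 29040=29.41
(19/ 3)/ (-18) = -0.35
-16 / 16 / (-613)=1 / 613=0.00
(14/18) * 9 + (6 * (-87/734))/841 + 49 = 595999/10643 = 56.00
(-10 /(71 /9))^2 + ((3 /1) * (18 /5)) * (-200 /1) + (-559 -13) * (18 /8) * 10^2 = -659657160 /5041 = -130858.39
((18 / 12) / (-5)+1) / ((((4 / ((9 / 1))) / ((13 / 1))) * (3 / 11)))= 3003 / 40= 75.08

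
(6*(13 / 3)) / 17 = 26 / 17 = 1.53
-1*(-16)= 16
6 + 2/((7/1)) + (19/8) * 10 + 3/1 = 925/28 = 33.04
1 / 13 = 0.08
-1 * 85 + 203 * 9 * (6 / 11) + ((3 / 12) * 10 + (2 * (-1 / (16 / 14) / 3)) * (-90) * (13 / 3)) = 12557 / 11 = 1141.55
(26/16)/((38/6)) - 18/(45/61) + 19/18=-157921/6840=-23.09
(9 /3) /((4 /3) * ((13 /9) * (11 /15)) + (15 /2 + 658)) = 2430 /540199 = 0.00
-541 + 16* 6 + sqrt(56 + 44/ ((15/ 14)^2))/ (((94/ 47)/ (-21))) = -445 - 7* sqrt(5306)/ 5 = -546.98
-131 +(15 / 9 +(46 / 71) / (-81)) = -743842 / 5751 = -129.34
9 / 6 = 3 / 2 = 1.50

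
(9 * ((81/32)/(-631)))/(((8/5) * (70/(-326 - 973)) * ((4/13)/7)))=12310623/1292288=9.53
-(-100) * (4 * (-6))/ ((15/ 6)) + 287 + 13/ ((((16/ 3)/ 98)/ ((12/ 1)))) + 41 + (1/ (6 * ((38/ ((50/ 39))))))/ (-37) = 2234.50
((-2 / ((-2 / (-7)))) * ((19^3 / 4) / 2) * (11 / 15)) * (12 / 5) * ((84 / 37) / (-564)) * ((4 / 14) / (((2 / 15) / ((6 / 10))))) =4753287 / 86950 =54.67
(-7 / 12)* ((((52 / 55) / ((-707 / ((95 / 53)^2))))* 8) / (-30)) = -18772 / 28087191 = -0.00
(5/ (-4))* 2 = -5/ 2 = -2.50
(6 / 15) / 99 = 2 / 495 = 0.00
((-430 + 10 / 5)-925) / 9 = -451 / 3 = -150.33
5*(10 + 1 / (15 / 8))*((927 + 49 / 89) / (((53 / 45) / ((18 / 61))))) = 12239.19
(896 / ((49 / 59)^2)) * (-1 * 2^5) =-14258176 / 343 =-41569.03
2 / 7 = 0.29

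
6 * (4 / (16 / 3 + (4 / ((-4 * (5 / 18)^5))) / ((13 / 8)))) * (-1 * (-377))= -137840625 / 5587454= -24.67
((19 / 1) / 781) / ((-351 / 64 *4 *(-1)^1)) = 0.00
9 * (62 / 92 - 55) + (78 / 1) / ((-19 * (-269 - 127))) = -7050779 / 14421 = -488.92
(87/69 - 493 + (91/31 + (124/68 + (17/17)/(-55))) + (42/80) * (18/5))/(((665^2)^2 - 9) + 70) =-6467997461/2607460377791506600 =-0.00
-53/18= -2.94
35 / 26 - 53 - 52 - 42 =-3787 / 26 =-145.65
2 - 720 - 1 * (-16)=-702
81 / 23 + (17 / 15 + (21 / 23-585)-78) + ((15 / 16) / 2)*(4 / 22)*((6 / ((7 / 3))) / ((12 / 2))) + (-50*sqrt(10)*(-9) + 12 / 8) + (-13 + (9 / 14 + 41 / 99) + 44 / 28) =-849570289 / 1275120 + 450*sqrt(10) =756.76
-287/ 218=-1.32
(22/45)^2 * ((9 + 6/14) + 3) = 14036/4725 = 2.97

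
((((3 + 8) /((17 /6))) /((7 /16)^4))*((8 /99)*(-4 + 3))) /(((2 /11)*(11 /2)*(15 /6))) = -3.43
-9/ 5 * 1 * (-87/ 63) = 2.49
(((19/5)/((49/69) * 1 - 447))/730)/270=-437/10115829000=-0.00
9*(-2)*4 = -72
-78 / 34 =-39 / 17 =-2.29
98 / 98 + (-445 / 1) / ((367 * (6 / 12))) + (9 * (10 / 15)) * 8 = 46.57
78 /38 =2.05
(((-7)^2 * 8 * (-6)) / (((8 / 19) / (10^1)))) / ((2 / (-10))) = 279300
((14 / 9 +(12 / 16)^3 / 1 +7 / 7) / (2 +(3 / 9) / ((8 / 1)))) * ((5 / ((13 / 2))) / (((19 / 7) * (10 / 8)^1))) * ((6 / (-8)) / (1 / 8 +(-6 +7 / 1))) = -490 / 2223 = -0.22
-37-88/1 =-125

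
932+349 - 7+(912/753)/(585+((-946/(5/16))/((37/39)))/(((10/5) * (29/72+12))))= 1274.00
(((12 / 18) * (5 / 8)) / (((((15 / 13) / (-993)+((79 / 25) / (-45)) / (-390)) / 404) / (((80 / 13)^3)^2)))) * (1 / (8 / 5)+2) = -1294020403200000000000 / 52946753093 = -24440033195.75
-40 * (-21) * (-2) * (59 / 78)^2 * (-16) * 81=210530880 / 169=1245744.85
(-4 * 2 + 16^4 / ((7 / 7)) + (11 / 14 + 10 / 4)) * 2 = 917438 / 7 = 131062.57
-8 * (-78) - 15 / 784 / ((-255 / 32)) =519794 / 833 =624.00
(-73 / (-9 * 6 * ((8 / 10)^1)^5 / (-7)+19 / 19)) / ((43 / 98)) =-47.16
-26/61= -0.43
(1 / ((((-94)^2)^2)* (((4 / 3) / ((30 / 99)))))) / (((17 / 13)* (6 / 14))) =455 / 87600033312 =0.00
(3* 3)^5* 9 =531441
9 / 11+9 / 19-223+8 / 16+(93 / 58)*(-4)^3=-3925453 / 12122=-323.83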